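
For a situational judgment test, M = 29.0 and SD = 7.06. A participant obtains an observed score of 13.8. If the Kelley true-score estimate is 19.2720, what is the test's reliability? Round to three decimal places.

0.640

T̂ = ρX + (1 − ρ)μ  ⇒  T̂ − μ = ρ(X − μ)
ρ = (T̂ − μ)/(X − μ) = (19.2720 − 29.0) / (13.8 − 29.0) = -9.7280 / -15.2 = 0.64000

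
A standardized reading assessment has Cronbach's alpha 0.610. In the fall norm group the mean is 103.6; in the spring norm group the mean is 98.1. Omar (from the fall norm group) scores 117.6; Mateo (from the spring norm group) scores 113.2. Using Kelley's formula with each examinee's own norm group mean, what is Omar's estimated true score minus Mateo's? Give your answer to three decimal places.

4.829

T̂_Omar = 0.610(117.6) + 0.390(103.6) = 112.14000
T̂_Mateo = 0.610(113.2) + 0.390(98.1) = 107.31100
Difference = 112.14000 − 107.31100 = 4.82900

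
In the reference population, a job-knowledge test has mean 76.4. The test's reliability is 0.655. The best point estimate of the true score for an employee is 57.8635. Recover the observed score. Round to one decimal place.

48.1

T̂ = ρX + (1 − ρ)μ  ⇒  X = (T̂ − (1 − ρ)μ) / ρ
X = (57.8635 − 0.345 × 76.4) / 0.655 = (57.8635 − 26.3580) / 0.655 = 31.5055 / 0.655 = 48.100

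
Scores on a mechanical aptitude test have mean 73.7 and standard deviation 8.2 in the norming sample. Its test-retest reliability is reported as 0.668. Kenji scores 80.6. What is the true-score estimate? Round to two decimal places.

T̂ = 0.668(80.6) + 0.332(73.7) = 53.8408 + 24.4684 = 78.309 → 78.31

78.31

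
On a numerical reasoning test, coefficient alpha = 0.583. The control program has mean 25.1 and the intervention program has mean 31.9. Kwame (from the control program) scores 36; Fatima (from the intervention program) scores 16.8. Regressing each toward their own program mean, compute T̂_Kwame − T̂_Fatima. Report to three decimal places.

8.358

T̂_Kwame = 0.583(36) + 0.417(25.1) = 31.45470
T̂_Fatima = 0.583(16.8) + 0.417(31.9) = 23.09670
Difference = 31.45470 − 23.09670 = 8.35800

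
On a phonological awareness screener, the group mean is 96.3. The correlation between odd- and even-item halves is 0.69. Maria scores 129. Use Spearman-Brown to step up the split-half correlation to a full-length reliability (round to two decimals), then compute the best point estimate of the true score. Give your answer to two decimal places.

Spearman-Brown: ρ = 2r/(1 + r) = 2(0.69)/(1 + 0.69) = 1.380/1.69 = 0.8166 → 0.82
T̂ = ρX + (1 − ρ)μ
  = 0.82 × 129 + 0.18 × 96.3
  = 105.78 + 17.334
  = 123.114
  ≈ 123.11

123.11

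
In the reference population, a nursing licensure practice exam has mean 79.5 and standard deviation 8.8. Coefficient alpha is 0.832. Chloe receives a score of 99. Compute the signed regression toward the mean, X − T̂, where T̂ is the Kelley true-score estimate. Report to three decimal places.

T̂ = 0.832(99) + 0.168(79.5) = 82.368 + 13.3560 = 95.72400 → 95.7240
X − T̂ = 99 − 95.7240 = 3.2760 → 3.276

3.276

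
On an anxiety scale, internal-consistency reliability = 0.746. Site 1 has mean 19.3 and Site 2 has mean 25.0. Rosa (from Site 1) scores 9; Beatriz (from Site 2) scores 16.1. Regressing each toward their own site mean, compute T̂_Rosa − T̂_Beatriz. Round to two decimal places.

-6.74

T̂_Rosa = 0.746(9) + 0.254(19.3) = 11.6162
T̂_Beatriz = 0.746(16.1) + 0.254(25.0) = 18.3606
Difference = 11.6162 − 18.3606 = -6.7444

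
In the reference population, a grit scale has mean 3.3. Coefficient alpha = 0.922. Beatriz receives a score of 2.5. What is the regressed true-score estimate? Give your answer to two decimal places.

2.56

T̂ = 0.922(2.5) + 0.078(3.3) = 2.3050 + 0.2574 = 2.562 → 2.56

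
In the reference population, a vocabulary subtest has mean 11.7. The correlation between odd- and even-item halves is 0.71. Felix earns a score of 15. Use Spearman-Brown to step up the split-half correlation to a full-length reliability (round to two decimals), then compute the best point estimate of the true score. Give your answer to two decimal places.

Spearman-Brown: ρ = 2r/(1 + r) = 2(0.71)/(1 + 0.71) = 1.420/1.71 = 0.8304 → 0.83
Weight the observed score by reliability and the mean by (1 − reliability): T̂ = 0.83·15 + 0.17·11.7 = 12.45 + 1.989 = 14.439.

14.44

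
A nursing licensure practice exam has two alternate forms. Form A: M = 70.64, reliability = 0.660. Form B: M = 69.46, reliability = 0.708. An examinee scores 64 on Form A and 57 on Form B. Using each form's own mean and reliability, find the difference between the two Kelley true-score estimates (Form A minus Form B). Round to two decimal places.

5.62

T̂_A = 0.660(64) + 0.340(70.64) = 66.2576
T̂_B = 0.708(57) + 0.292(69.46) = 60.6383
T̂_A − T̂_B = 5.6193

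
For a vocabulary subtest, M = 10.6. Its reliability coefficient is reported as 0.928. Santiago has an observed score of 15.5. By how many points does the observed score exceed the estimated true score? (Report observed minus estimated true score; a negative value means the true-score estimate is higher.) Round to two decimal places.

T̂ = 0.928(15.5) + 0.072(10.6) = 14.3840 + 0.7632 = 15.1472 → 15.147
X − T̂ = 15.5 − 15.147 = 0.353 → 0.35

0.35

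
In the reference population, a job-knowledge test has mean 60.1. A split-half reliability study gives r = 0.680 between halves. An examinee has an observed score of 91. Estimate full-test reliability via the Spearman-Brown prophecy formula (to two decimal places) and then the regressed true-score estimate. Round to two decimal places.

85.13

Spearman-Brown: ρ = 2r/(1 + r) = 2(0.680)/(1 + 0.680) = 1.3600/1.680 = 0.8095 → 0.81
T̂ = 0.81(91) + 0.19(60.1) = 73.71 + 11.419 = 85.129 → 85.13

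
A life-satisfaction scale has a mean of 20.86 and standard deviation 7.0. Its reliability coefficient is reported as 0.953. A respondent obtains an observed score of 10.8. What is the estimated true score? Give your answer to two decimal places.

11.27

T̂ = 0.953(10.8) + 0.047(20.86) = 10.2924 + 0.98042 = 11.273 → 11.27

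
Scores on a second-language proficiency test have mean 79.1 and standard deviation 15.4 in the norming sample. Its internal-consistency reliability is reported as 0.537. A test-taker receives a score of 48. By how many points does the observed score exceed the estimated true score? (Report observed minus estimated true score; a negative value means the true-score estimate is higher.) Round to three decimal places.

-14.399

Regress the observed score toward the mean by the unreliability: T̂ = 0.537·48 + 0.463·79.1 = 25.776 + 36.6233 = 62.39930.
X − T̂ = 48 − 62.3993 = -14.3993 → -14.399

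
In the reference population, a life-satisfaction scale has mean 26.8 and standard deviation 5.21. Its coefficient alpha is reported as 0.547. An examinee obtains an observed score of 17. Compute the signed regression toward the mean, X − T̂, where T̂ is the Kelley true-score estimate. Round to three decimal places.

-4.439

Weight the observed score by reliability and the mean by (1 − reliability): T̂ = 0.547·17 + 0.453·26.8 = 9.299 + 12.1404 = 21.43940.
X − T̂ = 17 − 21.4394 = -4.4394 → -4.439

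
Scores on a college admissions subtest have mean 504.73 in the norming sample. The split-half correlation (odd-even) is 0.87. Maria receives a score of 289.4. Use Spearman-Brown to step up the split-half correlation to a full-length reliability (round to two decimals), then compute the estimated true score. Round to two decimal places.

304.47

Spearman-Brown: ρ = 2r/(1 + r) = 2(0.87)/(1 + 0.87) = 1.740/1.87 = 0.9305 → 0.93
Kelley's formula gives T̂ = 0.93·289.4 + 0.07·504.73 = 269.142 + 35.3311 = 304.473.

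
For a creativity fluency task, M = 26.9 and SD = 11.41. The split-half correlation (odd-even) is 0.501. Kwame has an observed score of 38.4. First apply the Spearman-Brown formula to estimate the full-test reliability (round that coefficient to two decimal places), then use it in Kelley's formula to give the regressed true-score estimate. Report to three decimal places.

34.605

Spearman-Brown: ρ = 2r/(1 + r) = 2(0.501)/(1 + 0.501) = 1.0020/1.501 = 0.6676 → 0.67
T̂ = ρX + (1 − ρ)μ
  = 0.67 × 38.4 + 0.33 × 26.9
  = 25.728 + 8.877
  = 34.6050
  ≈ 34.605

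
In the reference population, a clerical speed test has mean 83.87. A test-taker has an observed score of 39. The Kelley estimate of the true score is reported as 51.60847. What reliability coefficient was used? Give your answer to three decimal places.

T̂ = ρX + (1 − ρ)μ  ⇒  T̂ − μ = ρ(X − μ)
ρ = (T̂ − μ)/(X − μ) = (51.60847 − 83.87) / (39 − 83.87) = -32.26153 / -44.87 = 0.71900

0.719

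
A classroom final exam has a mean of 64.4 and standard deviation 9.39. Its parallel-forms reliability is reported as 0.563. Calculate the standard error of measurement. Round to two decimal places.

6.21

SEM = SD · √(1 − ρ) = 9.39 × √0.437 = 9.39 × 0.6611 = 6.207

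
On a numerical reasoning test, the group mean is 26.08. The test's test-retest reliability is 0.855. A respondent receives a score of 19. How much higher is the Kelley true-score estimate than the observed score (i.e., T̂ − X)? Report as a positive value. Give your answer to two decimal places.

1.03

Kelley's formula gives T̂ = 0.855·19 + 0.145·26.08 = 16.245 + 3.78160 = 20.0266.
T̂ − X = 20.027 − 19 = 1.027 → 1.03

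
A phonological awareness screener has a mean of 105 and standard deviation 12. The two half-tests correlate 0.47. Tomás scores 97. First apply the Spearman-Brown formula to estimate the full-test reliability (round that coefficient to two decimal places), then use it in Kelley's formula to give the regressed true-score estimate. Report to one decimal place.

99.9

Spearman-Brown: ρ = 2r/(1 + r) = 2(0.47)/(1 + 0.47) = 0.940/1.47 = 0.6395 → 0.64
T̂ = 0.64(97) + 0.36(105) = 62.08 + 37.80 = 99.88 → 99.9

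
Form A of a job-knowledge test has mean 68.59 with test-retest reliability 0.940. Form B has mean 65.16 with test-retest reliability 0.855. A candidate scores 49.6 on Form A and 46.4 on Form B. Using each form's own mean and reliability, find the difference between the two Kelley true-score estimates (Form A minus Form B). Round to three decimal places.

T̂_A = 0.940(49.6) + 0.060(68.59) = 50.73940
T̂_B = 0.855(46.4) + 0.145(65.16) = 49.12020
T̂_A − T̂_B = 1.61920

1.619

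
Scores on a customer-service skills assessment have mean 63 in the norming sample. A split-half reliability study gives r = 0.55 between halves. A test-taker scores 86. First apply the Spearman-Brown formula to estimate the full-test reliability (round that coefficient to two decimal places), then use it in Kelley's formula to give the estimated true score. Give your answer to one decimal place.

Spearman-Brown: ρ = 2r/(1 + r) = 2(0.55)/(1 + 0.55) = 1.100/1.55 = 0.7097 → 0.71
T̂ = 0.71(86) + 0.29(63) = 61.06 + 18.27 = 79.33 → 79.3

79.3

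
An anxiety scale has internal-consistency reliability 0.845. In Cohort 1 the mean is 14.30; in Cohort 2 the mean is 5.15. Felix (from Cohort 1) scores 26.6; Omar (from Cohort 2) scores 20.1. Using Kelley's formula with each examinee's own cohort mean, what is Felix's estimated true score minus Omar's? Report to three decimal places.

6.911

T̂_Felix = 0.845(26.6) + 0.155(14.30) = 24.69350
T̂_Omar = 0.845(20.1) + 0.155(5.15) = 17.78275
Difference = 24.69350 − 17.78275 = 6.91075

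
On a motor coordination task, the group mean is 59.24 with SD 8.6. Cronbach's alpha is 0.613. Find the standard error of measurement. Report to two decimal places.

SEM = SD · √(1 − ρ) = 8.6 × √0.387 = 8.6 × 0.6221 = 5.350

5.35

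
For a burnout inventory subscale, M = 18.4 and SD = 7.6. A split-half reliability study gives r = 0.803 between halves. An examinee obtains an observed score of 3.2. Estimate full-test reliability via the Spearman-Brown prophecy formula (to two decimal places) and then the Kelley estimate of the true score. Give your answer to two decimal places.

4.87

Spearman-Brown: ρ = 2r/(1 + r) = 2(0.803)/(1 + 0.803) = 1.6060/1.803 = 0.8907 → 0.89
T̂ = ρX + (1 − ρ)μ
  = 0.89 × 3.2 + 0.11 × 18.4
  = 2.848 + 2.024
  = 4.872
  ≈ 4.87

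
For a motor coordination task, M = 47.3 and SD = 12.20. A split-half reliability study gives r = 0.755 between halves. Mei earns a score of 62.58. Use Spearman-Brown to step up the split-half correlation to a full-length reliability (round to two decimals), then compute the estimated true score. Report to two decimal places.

60.44

Spearman-Brown: ρ = 2r/(1 + r) = 2(0.755)/(1 + 0.755) = 1.5100/1.755 = 0.8604 → 0.86
T̂ = ρX + (1 − ρ)μ
  = 0.86 × 62.58 + 0.14 × 47.3
  = 53.8188 + 6.622
  = 60.441
  ≈ 60.44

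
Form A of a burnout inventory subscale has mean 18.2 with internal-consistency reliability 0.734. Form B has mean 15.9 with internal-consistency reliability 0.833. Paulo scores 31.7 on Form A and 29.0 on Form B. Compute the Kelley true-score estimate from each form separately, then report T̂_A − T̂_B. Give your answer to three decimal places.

1.297

T̂_A = 0.734(31.7) + 0.266(18.2) = 28.10900
T̂_B = 0.833(29.0) + 0.167(15.9) = 26.81230
T̂_A − T̂_B = 1.29670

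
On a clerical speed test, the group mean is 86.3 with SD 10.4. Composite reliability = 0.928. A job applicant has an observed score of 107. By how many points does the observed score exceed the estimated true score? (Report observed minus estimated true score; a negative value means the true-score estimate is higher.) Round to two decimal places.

1.49

T̂ = ρX + (1 − ρ)μ
  = 0.928 × 107 + 0.072 × 86.3
  = 99.296 + 6.2136
  = 105.5096
  ≈ 105.510
X − T̂ = 107 − 105.510 = 1.490 → 1.49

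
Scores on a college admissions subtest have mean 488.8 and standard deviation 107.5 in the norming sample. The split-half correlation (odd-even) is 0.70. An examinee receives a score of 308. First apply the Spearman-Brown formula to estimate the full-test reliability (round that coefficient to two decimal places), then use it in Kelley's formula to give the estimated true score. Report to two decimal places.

Spearman-Brown: ρ = 2r/(1 + r) = 2(0.70)/(1 + 0.70) = 1.400/1.70 = 0.8235 → 0.82
T̂ = 0.82(308) + 0.18(488.8) = 252.56 + 87.984 = 340.544 → 340.54

340.54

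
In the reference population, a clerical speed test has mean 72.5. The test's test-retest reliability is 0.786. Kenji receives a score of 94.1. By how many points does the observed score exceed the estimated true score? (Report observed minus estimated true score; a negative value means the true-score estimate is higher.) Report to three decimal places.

4.622

T̂ = ρX + (1 − ρ)μ
  = 0.786 × 94.1 + 0.214 × 72.5
  = 73.9626 + 15.5150
  = 89.47760
  ≈ 89.4776
X − T̂ = 94.1 − 89.4776 = 4.6224 → 4.622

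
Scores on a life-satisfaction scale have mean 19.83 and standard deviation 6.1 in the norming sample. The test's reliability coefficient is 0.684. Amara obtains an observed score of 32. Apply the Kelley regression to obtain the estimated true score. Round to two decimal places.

T̂ = 0.684(32) + 0.316(19.83) = 21.888 + 6.26628 = 28.154 → 28.15

28.15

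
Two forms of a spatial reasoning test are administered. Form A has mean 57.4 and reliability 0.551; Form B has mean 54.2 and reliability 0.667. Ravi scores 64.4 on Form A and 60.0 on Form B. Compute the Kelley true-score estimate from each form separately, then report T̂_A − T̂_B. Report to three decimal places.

T̂_A = 0.551(64.4) + 0.449(57.4) = 61.25700
T̂_B = 0.667(60.0) + 0.333(54.2) = 58.06860
T̂_A − T̂_B = 3.18840

3.188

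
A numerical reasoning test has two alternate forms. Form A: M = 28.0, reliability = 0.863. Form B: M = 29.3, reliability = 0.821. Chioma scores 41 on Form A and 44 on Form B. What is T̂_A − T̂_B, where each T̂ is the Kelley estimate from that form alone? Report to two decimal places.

T̂_A = 0.863(41) + 0.137(28.0) = 39.2190
T̂_B = 0.821(44) + 0.179(29.3) = 41.3687
T̂_A − T̂_B = -2.1497

-2.15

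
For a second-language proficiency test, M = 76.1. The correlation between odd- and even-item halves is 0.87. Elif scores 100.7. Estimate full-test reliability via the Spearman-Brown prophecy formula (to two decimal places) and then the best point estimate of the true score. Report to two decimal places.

Spearman-Brown: ρ = 2r/(1 + r) = 2(0.87)/(1 + 0.87) = 1.740/1.87 = 0.9305 → 0.93
T̂ = ρX + (1 − ρ)μ
  = 0.93 × 100.7 + 0.07 × 76.1
  = 93.651 + 5.327
  = 98.978
  ≈ 98.98

98.98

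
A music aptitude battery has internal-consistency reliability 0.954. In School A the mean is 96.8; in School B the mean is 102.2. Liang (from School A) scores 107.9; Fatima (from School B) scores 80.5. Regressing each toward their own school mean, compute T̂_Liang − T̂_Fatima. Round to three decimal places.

25.891

T̂_Liang = 0.954(107.9) + 0.046(96.8) = 107.38940
T̂_Fatima = 0.954(80.5) + 0.046(102.2) = 81.49820
Difference = 107.38940 − 81.49820 = 25.89120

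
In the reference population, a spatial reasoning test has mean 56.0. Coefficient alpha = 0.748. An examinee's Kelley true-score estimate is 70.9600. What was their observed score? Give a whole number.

76

T̂ = ρX + (1 − ρ)μ  ⇒  X = (T̂ − (1 − ρ)μ) / ρ
X = (70.9600 − 0.252 × 56.0) / 0.748 = (70.9600 − 14.1120) / 0.748 = 56.8480 / 0.748 = 76.00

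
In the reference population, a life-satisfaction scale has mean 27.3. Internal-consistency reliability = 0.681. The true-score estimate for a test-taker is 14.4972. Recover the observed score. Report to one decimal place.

8.5

T̂ = ρX + (1 − ρ)μ  ⇒  X = (T̂ − (1 − ρ)μ) / ρ
X = (14.4972 − 0.319 × 27.3) / 0.681 = (14.4972 − 8.7087) / 0.681 = 5.7885 / 0.681 = 8.500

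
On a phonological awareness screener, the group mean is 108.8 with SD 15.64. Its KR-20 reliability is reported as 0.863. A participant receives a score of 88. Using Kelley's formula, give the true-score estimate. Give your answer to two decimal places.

T̂ = 0.863(88) + 0.137(108.8) = 75.944 + 14.9056 = 90.850 → 90.85

90.85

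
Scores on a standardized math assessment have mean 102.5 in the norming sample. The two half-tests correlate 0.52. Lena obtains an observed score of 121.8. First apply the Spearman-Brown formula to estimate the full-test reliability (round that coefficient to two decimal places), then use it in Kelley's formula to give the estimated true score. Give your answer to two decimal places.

Spearman-Brown: ρ = 2r/(1 + r) = 2(0.52)/(1 + 0.52) = 1.040/1.52 = 0.6842 → 0.68
T̂ = ρX + (1 − ρ)μ
  = 0.68 × 121.8 + 0.32 × 102.5
  = 82.824 + 32.800
  = 115.624
  ≈ 115.62

115.62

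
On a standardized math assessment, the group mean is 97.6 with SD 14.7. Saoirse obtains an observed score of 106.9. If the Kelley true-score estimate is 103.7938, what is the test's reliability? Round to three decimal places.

0.666

T̂ = ρX + (1 − ρ)μ  ⇒  T̂ − μ = ρ(X − μ)
ρ = (T̂ − μ)/(X − μ) = (103.7938 − 97.6) / (106.9 − 97.6) = 6.1938 / 9.3 = 0.66600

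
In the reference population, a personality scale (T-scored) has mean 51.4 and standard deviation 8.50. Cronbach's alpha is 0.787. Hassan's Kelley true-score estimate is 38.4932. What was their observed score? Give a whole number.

T̂ = ρX + (1 − ρ)μ  ⇒  X = (T̂ − (1 − ρ)μ) / ρ
X = (38.4932 − 0.213 × 51.4) / 0.787 = (38.4932 − 10.9482) / 0.787 = 27.5450 / 0.787 = 35.00

35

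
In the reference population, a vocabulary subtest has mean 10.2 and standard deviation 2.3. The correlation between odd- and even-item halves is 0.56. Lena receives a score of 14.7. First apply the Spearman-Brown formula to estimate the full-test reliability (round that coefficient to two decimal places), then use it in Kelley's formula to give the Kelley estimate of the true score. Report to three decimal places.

Spearman-Brown: ρ = 2r/(1 + r) = 2(0.56)/(1 + 0.56) = 1.120/1.56 = 0.7179 → 0.72
T̂ = ρX + (1 − ρ)μ
  = 0.72 × 14.7 + 0.28 × 10.2
  = 10.584 + 2.856
  = 13.4400
  ≈ 13.440

13.440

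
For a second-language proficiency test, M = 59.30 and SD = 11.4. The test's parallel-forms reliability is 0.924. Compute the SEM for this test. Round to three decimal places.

3.143

SEM = SD · √(1 − ρ) = 11.4 × √0.076 = 11.4 × 0.2757 = 3.1428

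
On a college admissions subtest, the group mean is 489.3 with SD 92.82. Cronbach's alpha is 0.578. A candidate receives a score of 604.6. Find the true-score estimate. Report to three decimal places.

Kelley's formula gives T̂ = 0.578·604.6 + 0.422·489.3 = 349.4588 + 206.4846 = 555.9434.

555.943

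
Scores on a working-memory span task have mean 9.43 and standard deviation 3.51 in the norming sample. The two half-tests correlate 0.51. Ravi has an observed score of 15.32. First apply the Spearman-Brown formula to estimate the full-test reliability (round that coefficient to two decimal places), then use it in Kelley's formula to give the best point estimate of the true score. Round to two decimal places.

Spearman-Brown: ρ = 2r/(1 + r) = 2(0.51)/(1 + 0.51) = 1.020/1.51 = 0.6755 → 0.68
T̂ = 0.68(15.32) + 0.32(9.43) = 10.4176 + 3.0176 = 13.435 → 13.44

13.44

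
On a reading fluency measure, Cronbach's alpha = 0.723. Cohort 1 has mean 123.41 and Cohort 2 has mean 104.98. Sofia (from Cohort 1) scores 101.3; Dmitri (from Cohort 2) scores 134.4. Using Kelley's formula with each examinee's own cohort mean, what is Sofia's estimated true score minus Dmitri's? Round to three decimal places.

T̂_Sofia = 0.723(101.3) + 0.277(123.41) = 107.42447
T̂_Dmitri = 0.723(134.4) + 0.277(104.98) = 126.25066
Difference = 107.42447 − 126.25066 = -18.82619

-18.826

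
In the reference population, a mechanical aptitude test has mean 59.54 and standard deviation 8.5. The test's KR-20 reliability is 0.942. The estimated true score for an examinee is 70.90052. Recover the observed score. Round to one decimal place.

71.6

T̂ = ρX + (1 − ρ)μ  ⇒  X = (T̂ − (1 − ρ)μ) / ρ
X = (70.90052 − 0.058 × 59.54) / 0.942 = (70.90052 − 3.45332) / 0.942 = 67.44720 / 0.942 = 71.600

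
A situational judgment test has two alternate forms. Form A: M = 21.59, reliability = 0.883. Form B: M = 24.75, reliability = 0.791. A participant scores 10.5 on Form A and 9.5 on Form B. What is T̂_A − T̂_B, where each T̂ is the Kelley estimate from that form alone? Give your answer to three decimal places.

-0.890

T̂_A = 0.883(10.5) + 0.117(21.59) = 11.79753
T̂_B = 0.791(9.5) + 0.209(24.75) = 12.68725
T̂_A − T̂_B = -0.88972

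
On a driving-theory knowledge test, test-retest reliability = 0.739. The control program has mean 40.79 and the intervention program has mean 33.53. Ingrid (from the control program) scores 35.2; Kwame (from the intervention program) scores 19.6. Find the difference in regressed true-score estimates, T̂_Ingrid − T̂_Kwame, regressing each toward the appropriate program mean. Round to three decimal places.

T̂_Ingrid = 0.739(35.2) + 0.261(40.79) = 36.65899
T̂_Kwame = 0.739(19.6) + 0.261(33.53) = 23.23573
Difference = 36.65899 − 23.23573 = 13.42326

13.423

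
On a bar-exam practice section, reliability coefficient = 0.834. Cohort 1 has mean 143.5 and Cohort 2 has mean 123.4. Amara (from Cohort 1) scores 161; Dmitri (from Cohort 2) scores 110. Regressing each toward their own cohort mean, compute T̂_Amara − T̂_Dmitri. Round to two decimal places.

45.87

T̂_Amara = 0.834(161) + 0.166(143.5) = 158.0950
T̂_Dmitri = 0.834(110) + 0.166(123.4) = 112.2244
Difference = 158.0950 − 112.2244 = 45.8706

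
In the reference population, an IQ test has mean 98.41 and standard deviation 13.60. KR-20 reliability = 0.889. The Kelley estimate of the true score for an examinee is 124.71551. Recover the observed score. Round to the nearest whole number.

128

T̂ = ρX + (1 − ρ)μ  ⇒  X = (T̂ − (1 − ρ)μ) / ρ
X = (124.71551 − 0.111 × 98.41) / 0.889 = (124.71551 − 10.92351) / 0.889 = 113.79200 / 0.889 = 128.00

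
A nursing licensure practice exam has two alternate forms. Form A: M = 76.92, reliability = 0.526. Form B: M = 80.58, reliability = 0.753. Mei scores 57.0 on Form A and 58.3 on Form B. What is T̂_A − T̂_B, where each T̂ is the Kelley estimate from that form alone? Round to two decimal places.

2.64

T̂_A = 0.526(57.0) + 0.474(76.92) = 66.4421
T̂_B = 0.753(58.3) + 0.247(80.58) = 63.8032
T̂_A − T̂_B = 2.6389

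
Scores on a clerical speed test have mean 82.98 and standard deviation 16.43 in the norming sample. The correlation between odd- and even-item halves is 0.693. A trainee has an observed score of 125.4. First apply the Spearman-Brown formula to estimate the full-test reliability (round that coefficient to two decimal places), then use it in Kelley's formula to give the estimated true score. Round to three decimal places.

Spearman-Brown: ρ = 2r/(1 + r) = 2(0.693)/(1 + 0.693) = 1.3860/1.693 = 0.8187 → 0.82
T̂ = ρX + (1 − ρ)μ
  = 0.82 × 125.4 + 0.18 × 82.98
  = 102.828 + 14.9364
  = 117.7644
  ≈ 117.764

117.764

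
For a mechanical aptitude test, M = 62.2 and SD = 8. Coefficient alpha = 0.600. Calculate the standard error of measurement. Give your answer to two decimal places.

5.06

SEM = SD · √(1 − ρ) = 8 × √0.400 = 8 × 0.6325 = 5.060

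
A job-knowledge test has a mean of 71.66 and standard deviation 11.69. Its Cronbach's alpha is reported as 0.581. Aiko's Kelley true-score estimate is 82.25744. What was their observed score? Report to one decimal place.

89.9

T̂ = ρX + (1 − ρ)μ  ⇒  X = (T̂ − (1 − ρ)μ) / ρ
X = (82.25744 − 0.419 × 71.66) / 0.581 = (82.25744 − 30.02554) / 0.581 = 52.23190 / 0.581 = 89.900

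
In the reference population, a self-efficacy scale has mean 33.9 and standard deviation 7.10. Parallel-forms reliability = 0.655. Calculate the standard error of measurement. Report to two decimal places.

SEM = SD · √(1 − ρ) = 7.10 × √0.345 = 7.10 × 0.5874 = 4.170

4.17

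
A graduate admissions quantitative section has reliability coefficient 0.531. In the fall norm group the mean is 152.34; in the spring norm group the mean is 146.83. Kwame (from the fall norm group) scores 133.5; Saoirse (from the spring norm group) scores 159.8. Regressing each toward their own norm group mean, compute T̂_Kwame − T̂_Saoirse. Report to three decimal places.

T̂_Kwame = 0.531(133.5) + 0.469(152.34) = 142.33596
T̂_Saoirse = 0.531(159.8) + 0.469(146.83) = 153.71707
Difference = 142.33596 − 153.71707 = -11.38111

-11.381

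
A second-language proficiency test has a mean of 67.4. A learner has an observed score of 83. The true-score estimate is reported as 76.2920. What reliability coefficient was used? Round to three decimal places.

0.570

T̂ = ρX + (1 − ρ)μ  ⇒  T̂ − μ = ρ(X − μ)
ρ = (T̂ − μ)/(X − μ) = (76.2920 − 67.4) / (83 − 67.4) = 8.8920 / 15.6 = 0.57000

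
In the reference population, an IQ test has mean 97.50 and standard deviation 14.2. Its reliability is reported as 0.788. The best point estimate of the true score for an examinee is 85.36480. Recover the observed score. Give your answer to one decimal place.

T̂ = ρX + (1 − ρ)μ  ⇒  X = (T̂ − (1 − ρ)μ) / ρ
X = (85.36480 − 0.212 × 97.50) / 0.788 = (85.36480 − 20.67000) / 0.788 = 64.69480 / 0.788 = 82.100

82.1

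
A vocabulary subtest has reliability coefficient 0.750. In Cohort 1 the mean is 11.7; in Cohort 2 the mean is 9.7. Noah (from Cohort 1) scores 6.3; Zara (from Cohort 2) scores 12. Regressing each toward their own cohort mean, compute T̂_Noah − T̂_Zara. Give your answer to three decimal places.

-3.775

T̂_Noah = 0.750(6.3) + 0.250(11.7) = 7.65000
T̂_Zara = 0.750(12) + 0.250(9.7) = 11.42500
Difference = 7.65000 − 11.42500 = -3.77500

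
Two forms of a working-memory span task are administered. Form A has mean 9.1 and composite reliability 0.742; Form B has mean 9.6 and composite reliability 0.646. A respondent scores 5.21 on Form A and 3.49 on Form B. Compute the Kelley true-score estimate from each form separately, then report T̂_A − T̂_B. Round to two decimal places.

T̂_A = 0.742(5.21) + 0.258(9.1) = 6.2136
T̂_B = 0.646(3.49) + 0.354(9.6) = 5.6529
T̂_A − T̂_B = 0.5607

0.56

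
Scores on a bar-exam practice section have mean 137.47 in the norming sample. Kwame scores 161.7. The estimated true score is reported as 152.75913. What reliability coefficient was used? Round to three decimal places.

T̂ = ρX + (1 − ρ)μ  ⇒  T̂ − μ = ρ(X − μ)
ρ = (T̂ − μ)/(X − μ) = (152.75913 − 137.47) / (161.7 − 137.47) = 15.28913 / 24.23 = 0.63100

0.631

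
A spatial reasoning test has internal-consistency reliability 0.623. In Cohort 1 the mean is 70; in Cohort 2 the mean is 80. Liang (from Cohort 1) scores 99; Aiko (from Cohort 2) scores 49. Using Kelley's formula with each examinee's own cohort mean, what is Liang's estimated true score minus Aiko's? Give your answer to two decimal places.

27.38

T̂_Liang = 0.623(99) + 0.377(70) = 88.0670
T̂_Aiko = 0.623(49) + 0.377(80) = 60.6870
Difference = 88.0670 − 60.6870 = 27.3800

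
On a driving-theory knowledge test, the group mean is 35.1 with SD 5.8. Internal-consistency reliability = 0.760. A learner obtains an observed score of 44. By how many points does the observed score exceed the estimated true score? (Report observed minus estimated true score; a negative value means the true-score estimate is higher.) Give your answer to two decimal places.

T̂ = ρX + (1 − ρ)μ
  = 0.760 × 44 + 0.240 × 35.1
  = 33.440 + 8.4240
  = 41.8640
  ≈ 41.864
X − T̂ = 44 − 41.864 = 2.136 → 2.14

2.14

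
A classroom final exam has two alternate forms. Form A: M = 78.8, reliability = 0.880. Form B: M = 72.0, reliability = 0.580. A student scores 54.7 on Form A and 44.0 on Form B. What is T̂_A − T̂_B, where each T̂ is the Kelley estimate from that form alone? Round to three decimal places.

T̂_A = 0.880(54.7) + 0.120(78.8) = 57.59200
T̂_B = 0.580(44.0) + 0.420(72.0) = 55.76000
T̂_A − T̂_B = 1.83200

1.832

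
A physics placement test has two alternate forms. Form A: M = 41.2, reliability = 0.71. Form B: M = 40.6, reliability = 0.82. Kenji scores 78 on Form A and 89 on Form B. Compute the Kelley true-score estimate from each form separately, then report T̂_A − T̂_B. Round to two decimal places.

T̂_A = 0.71(78) + 0.29(41.2) = 67.3280
T̂_B = 0.82(89) + 0.18(40.6) = 80.2880
T̂_A − T̂_B = -12.9600

-12.96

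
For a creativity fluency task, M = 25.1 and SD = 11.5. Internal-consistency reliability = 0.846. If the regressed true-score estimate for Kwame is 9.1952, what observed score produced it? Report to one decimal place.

T̂ = ρX + (1 − ρ)μ  ⇒  X = (T̂ − (1 − ρ)μ) / ρ
X = (9.1952 − 0.154 × 25.1) / 0.846 = (9.1952 − 3.8654) / 0.846 = 5.3298 / 0.846 = 6.300

6.3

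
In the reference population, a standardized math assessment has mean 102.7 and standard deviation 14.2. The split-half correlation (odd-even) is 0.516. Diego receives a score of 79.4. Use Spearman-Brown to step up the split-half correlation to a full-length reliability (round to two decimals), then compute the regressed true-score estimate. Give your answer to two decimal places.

86.86

Spearman-Brown: ρ = 2r/(1 + r) = 2(0.516)/(1 + 0.516) = 1.0320/1.516 = 0.6807 → 0.68
T̂ = ρX + (1 − ρ)μ
  = 0.68 × 79.4 + 0.32 × 102.7
  = 53.992 + 32.864
  = 86.856
  ≈ 86.86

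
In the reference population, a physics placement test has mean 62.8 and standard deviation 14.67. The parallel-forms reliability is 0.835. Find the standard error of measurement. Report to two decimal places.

SEM = SD · √(1 − ρ) = 14.67 × √0.165 = 14.67 × 0.4062 = 5.959

5.96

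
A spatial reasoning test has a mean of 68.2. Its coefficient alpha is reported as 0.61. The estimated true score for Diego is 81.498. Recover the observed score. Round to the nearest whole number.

90

T̂ = ρX + (1 − ρ)μ  ⇒  X = (T̂ − (1 − ρ)μ) / ρ
X = (81.498 − 0.39 × 68.2) / 0.61 = (81.498 − 26.598) / 0.61 = 54.900 / 0.61 = 90.00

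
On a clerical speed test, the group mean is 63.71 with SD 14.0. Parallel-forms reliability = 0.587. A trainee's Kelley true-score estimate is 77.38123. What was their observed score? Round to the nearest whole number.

T̂ = ρX + (1 − ρ)μ  ⇒  X = (T̂ − (1 − ρ)μ) / ρ
X = (77.38123 − 0.413 × 63.71) / 0.587 = (77.38123 − 26.31223) / 0.587 = 51.06900 / 0.587 = 87.00

87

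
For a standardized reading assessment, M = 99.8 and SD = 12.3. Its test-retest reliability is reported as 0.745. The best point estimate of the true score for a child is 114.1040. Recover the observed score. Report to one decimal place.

T̂ = ρX + (1 − ρ)μ  ⇒  X = (T̂ − (1 − ρ)μ) / ρ
X = (114.1040 − 0.255 × 99.8) / 0.745 = (114.1040 − 25.4490) / 0.745 = 88.6550 / 0.745 = 119.000

119.0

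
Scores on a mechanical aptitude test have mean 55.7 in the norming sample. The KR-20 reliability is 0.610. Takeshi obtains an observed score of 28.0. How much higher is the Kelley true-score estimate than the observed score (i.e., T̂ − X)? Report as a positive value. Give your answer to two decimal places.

T̂ = 0.610(28.0) + 0.390(55.7) = 17.0800 + 21.7230 = 38.8030 → 38.803
T̂ − X = 38.803 − 28.0 = 10.803 → 10.80

10.80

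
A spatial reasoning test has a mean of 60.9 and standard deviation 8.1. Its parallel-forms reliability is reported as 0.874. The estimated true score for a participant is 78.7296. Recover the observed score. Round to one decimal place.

T̂ = ρX + (1 − ρ)μ  ⇒  X = (T̂ − (1 − ρ)μ) / ρ
X = (78.7296 − 0.126 × 60.9) / 0.874 = (78.7296 − 7.6734) / 0.874 = 71.0562 / 0.874 = 81.300

81.3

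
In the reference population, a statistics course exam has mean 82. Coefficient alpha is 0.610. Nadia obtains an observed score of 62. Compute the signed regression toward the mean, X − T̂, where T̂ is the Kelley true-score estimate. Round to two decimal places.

-7.80

T̂ = 0.610(62) + 0.390(82) = 37.820 + 31.980 = 69.8000 → 69.800
X − T̂ = 62 − 69.800 = -7.800 → -7.80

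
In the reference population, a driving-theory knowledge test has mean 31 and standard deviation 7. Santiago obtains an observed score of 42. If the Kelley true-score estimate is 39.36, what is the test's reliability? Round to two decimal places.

T̂ = ρX + (1 − ρ)μ  ⇒  T̂ − μ = ρ(X − μ)
ρ = (T̂ − μ)/(X − μ) = (39.36 − 31) / (42 − 31) = 8.36 / 11.0 = 0.7600

0.76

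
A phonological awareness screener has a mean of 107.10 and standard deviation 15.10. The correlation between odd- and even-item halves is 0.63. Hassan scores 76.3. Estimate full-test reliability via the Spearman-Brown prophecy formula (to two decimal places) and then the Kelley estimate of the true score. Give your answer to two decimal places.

83.38

Spearman-Brown: ρ = 2r/(1 + r) = 2(0.63)/(1 + 0.63) = 1.260/1.63 = 0.7730 → 0.77
T̂ = 0.77(76.3) + 0.23(107.10) = 58.751 + 24.6330 = 83.384 → 83.38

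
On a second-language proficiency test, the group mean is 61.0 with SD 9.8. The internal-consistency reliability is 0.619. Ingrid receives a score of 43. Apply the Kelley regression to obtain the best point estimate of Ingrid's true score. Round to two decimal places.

T̂ = 0.619(43) + 0.381(61.0) = 26.617 + 23.2410 = 49.858 → 49.86

49.86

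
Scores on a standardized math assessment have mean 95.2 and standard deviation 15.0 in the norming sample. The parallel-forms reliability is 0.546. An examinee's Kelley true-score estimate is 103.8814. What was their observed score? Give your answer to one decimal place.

T̂ = ρX + (1 − ρ)μ  ⇒  X = (T̂ − (1 − ρ)μ) / ρ
X = (103.8814 − 0.454 × 95.2) / 0.546 = (103.8814 − 43.2208) / 0.546 = 60.6606 / 0.546 = 111.100

111.1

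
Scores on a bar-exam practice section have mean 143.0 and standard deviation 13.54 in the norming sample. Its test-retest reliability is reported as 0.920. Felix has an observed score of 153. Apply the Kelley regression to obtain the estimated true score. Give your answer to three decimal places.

152.200

T̂ = 0.920(153) + 0.080(143.0) = 140.760 + 11.4400 = 152.2000 → 152.200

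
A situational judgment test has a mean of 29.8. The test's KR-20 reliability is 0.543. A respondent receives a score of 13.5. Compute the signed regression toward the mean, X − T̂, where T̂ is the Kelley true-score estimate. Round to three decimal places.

Regress the observed score toward the mean by the unreliability: T̂ = 0.543·13.5 + 0.457·29.8 = 7.3305 + 13.6186 = 20.94910.
X − T̂ = 13.5 − 20.9491 = -7.4491 → -7.449

-7.449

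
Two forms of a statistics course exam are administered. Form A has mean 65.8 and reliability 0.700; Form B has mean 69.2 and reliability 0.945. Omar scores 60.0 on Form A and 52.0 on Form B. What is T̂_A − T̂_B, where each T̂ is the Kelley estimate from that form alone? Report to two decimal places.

T̂_A = 0.700(60.0) + 0.300(65.8) = 61.7400
T̂_B = 0.945(52.0) + 0.055(69.2) = 52.9460
T̂_A − T̂_B = 8.7940

8.79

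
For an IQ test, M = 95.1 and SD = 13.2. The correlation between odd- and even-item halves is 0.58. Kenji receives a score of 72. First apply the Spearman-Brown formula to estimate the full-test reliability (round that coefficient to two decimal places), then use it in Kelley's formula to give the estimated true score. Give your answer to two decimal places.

78.24

Spearman-Brown: ρ = 2r/(1 + r) = 2(0.58)/(1 + 0.58) = 1.160/1.58 = 0.7342 → 0.73
T̂ = 0.73(72) + 0.27(95.1) = 52.56 + 25.677 = 78.237 → 78.24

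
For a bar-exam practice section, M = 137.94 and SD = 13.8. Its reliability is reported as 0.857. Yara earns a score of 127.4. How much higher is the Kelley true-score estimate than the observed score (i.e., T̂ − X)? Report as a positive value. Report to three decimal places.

T̂ = ρX + (1 − ρ)μ
  = 0.857 × 127.4 + 0.143 × 137.94
  = 109.1818 + 19.72542
  = 128.90722
  ≈ 128.9072
T̂ − X = 128.9072 − 127.4 = 1.5072 → 1.507

1.507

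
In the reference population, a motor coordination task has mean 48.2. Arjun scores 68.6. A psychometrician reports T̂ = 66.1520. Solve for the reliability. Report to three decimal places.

0.880

T̂ = ρX + (1 − ρ)μ  ⇒  T̂ − μ = ρ(X − μ)
ρ = (T̂ − μ)/(X − μ) = (66.1520 − 48.2) / (68.6 − 48.2) = 17.9520 / 20.4 = 0.88000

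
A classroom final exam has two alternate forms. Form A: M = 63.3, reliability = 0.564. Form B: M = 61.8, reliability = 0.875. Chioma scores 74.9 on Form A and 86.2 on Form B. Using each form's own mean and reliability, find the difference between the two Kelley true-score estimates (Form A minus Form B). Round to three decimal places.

T̂_A = 0.564(74.9) + 0.436(63.3) = 69.84240
T̂_B = 0.875(86.2) + 0.125(61.8) = 83.15000
T̂_A − T̂_B = -13.30760

-13.308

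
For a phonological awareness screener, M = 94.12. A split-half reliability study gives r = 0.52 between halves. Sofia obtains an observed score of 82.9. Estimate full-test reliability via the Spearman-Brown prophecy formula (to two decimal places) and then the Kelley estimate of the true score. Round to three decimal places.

86.490

Spearman-Brown: ρ = 2r/(1 + r) = 2(0.52)/(1 + 0.52) = 1.040/1.52 = 0.6842 → 0.68
T̂ = ρX + (1 − ρ)μ
  = 0.68 × 82.9 + 0.32 × 94.12
  = 56.372 + 30.1184
  = 86.4904
  ≈ 86.490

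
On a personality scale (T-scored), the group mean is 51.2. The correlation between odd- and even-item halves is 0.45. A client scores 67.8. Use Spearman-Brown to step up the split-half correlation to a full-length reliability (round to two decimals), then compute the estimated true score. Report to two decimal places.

61.49

Spearman-Brown: ρ = 2r/(1 + r) = 2(0.45)/(1 + 0.45) = 0.900/1.45 = 0.6207 → 0.62
Regress the observed score toward the mean by the unreliability: T̂ = 0.62·67.8 + 0.38·51.2 = 42.036 + 19.456 = 61.492.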